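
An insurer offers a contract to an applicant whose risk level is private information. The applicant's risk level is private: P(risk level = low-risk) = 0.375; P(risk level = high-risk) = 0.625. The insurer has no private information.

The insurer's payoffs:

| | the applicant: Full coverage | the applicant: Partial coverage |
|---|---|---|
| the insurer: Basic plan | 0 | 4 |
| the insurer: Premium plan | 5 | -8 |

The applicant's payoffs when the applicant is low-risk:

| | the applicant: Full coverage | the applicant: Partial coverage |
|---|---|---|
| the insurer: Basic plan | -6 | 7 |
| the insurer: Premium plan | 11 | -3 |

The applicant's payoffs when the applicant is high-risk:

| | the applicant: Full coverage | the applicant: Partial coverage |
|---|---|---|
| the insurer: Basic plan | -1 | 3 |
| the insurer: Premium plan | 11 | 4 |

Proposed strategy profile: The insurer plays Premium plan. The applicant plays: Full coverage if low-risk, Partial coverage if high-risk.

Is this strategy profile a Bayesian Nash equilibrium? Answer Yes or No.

No

The insurer plays Premium plan: E[Premium plan] = 0.375·(5) + 0.625·(-8) = -3.125; E[Basic plan] = 2.5. Not best-responding. ✗
The applicant (risk level low-risk), facing Premium plan: Full coverage gives 11, Partial coverage gives -3. Proposed Full coverage is best. ✓
The applicant (risk level high-risk), facing Premium plan: Full coverage gives 11, Partial coverage gives 4. Proposed Partial coverage is not best — profitable deviation exists. ✗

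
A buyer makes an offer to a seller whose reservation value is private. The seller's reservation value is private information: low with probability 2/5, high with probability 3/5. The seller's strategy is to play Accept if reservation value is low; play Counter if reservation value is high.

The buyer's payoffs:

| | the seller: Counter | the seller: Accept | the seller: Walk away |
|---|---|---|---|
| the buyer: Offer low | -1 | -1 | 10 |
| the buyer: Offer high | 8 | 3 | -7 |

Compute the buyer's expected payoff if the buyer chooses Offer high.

Take the expectation over the seller's reservation value, weighting each type's action by its prior probability.
E[Offer high] = 2/5·3 + 3/5·8 = 6/5 + 24/5 = 6

6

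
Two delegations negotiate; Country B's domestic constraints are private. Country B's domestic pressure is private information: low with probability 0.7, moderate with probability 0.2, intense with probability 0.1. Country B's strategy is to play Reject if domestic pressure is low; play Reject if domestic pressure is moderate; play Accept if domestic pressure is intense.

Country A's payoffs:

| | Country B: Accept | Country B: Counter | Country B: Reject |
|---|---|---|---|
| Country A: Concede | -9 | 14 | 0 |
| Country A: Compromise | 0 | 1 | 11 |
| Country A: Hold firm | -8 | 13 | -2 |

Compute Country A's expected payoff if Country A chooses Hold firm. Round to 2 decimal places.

Take the expectation over Country B's domestic pressure, weighting each type's action by its prior probability.
E[Hold firm] = 0.7·(-2) + 0.2·(-2) + 0.1·(-8) = (-1.4) + (-0.4) + (-0.8) = -2.6

-2.60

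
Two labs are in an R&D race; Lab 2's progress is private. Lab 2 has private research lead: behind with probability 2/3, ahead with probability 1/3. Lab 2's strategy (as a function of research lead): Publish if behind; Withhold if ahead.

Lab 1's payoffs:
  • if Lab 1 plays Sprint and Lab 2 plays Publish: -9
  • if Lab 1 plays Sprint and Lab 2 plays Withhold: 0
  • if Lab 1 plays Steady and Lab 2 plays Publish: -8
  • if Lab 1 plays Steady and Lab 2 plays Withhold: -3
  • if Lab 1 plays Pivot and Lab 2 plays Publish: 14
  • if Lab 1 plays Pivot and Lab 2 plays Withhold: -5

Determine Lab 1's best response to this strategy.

Pivot

E[Sprint] = 2/3·(-9) + 1/3·(0) = -6
E[Steady] = 2/3·(-8) + 1/3·(-3) = -19/3
E[Pivot] = 2/3·(14) + 1/3·(-5) = 23/3
Best response: Pivot (23/3 is the largest).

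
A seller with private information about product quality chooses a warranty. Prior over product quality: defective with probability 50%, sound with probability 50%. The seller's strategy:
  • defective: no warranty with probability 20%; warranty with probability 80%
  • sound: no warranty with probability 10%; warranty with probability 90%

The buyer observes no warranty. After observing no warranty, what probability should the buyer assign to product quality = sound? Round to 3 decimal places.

P(no warranty) = 0.5·0.2 + 0.5·0.1 = 0.15
P(sound | no warranty) = (0.5·0.1) / 0.15 = 0.05 / 0.15 = 0.333333

0.333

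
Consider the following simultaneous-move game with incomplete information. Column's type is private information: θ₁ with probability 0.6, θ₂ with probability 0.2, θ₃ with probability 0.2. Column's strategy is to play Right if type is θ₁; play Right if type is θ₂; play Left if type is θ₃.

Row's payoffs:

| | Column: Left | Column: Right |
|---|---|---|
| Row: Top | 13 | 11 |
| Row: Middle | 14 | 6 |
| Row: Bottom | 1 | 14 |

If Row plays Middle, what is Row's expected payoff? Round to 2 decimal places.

7.60

E[Middle] = 0.6·6 + 0.2·6 + 0.2·14 = 3.6 + 1.2 + 2.8 = 7.6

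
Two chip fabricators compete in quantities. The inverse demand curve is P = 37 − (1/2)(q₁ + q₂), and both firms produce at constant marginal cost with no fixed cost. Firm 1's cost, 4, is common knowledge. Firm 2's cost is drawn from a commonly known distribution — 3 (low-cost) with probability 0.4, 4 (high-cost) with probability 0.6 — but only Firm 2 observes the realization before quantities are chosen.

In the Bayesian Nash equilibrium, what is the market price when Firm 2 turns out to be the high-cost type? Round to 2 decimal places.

15.07

Type-c best response for Firm 2: q₂(c) = (37 − c) − q₁/2.
Firm 1 maximizes expected profit; its first-order condition is 37 − q₁ − (1/2)E[q₂] − 4 = 0.
Substituting E[q₂] and solving: E[c₂] = 3.6, so q₁ = (37 − 2·4 + 3.6)/(3/2) = 21.7333.
q₂(high-cost) = 22.1333, so P = 37 − (1/2)·(21.7333 + 22.1333) = 15.0667.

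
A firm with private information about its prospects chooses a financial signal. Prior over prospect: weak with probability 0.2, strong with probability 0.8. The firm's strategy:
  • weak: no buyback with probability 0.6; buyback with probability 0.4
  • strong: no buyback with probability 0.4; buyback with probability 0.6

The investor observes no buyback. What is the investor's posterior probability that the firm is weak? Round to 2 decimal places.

0.27

P(no buyback) = 0.2·0.6 + 0.8·0.4 = 0.44
P(weak | no buyback) = (0.2·0.6) / 0.44 = 0.12 / 0.44 = 0.272727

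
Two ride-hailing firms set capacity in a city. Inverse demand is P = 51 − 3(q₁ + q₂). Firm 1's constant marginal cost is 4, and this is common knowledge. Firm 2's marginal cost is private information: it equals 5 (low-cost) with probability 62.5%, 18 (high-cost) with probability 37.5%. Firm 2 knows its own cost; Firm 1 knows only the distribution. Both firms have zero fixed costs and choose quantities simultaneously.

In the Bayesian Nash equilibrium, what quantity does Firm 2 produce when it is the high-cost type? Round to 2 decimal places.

2.56

Each type of Firm 2 best-responds to q₁; Firm 1 best-responds to the expected q₂ over Firm 2's types.
Firm 2 with cost c maximizes (51 − 3(q₁+q₂) − c)·q₂, giving q₂(c) = (51 − c − 3q₁)/6.
E[c₂] = 0.625·5 + 0.375·18 = 9.875
Firm 1's FOC against E[q₂] yields q₁ = (51 − 2·4 + E[c₂])/9 = (51 − 8 + 9.875)/9 = 5.875.
q₂(high-cost) = (51 − 18 − 3·5.875)/6 = 2.5625.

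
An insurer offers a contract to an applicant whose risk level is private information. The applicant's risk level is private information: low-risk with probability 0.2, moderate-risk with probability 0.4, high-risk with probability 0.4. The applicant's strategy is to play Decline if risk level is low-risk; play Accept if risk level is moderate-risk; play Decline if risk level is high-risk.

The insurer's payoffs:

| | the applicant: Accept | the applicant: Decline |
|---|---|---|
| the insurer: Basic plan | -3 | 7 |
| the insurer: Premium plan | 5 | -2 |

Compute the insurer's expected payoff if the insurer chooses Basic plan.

3

E[Basic plan] = 0.2·7 + 0.4·(-3) + 0.4·7 = 1.4 + (-1.2) + 2.8 = 3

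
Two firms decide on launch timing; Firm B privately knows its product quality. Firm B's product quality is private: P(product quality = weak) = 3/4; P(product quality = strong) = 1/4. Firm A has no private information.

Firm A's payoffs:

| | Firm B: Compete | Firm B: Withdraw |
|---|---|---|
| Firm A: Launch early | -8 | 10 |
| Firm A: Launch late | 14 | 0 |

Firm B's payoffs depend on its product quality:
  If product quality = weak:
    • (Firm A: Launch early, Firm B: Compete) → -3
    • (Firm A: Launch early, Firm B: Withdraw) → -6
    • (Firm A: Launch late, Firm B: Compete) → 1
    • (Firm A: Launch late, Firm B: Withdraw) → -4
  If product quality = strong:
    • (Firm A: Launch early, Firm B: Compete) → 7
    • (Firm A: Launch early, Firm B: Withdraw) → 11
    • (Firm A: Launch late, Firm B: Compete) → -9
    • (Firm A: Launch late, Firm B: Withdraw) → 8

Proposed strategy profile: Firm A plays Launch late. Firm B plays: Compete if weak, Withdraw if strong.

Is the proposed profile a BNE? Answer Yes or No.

Yes

A profile is a BNE iff every type of every player is best-responding given beliefs about the other side.
Firm A plays Launch late: E[Launch late] = 3/4·(14) + 1/4·(0) = 21/2; E[Launch early] = -7/2. Best-responding. ✓
Firm B (product quality weak), facing Launch late: Compete gives 1, Withdraw gives -4. Proposed Compete is best. ✓
Firm B (product quality strong), facing Launch late: Compete gives -9, Withdraw gives 8. Proposed Withdraw is best. ✓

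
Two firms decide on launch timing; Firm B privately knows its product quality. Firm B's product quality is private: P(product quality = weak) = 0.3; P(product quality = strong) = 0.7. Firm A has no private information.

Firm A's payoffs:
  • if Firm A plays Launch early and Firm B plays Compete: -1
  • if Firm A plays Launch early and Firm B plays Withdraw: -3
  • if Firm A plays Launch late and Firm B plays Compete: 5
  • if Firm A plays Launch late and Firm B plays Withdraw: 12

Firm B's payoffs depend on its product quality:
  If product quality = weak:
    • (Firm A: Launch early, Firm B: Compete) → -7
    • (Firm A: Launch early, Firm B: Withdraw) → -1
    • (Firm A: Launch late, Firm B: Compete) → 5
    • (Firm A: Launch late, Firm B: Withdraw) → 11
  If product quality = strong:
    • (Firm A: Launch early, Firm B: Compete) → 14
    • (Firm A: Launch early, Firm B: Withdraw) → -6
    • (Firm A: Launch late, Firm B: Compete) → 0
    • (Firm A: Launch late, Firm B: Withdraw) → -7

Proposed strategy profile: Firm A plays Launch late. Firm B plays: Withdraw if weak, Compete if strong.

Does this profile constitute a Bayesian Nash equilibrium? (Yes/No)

Firm A plays Launch late: E[Launch late] = 0.3·(12) + 0.7·(5) = 7.1; E[Launch early] = -1.6. Best-responding. ✓
Firm B (product quality weak), facing Launch late: Compete gives 5, Withdraw gives 11. Proposed Withdraw is best. ✓
Firm B (product quality strong), facing Launch late: Compete gives 0, Withdraw gives -7. Proposed Compete is best. ✓

Yes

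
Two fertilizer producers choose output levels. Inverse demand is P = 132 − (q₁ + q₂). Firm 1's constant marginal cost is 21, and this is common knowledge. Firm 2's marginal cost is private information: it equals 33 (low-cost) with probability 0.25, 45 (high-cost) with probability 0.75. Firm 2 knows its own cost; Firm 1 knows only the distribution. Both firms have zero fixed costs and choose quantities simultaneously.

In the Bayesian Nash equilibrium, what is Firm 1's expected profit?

Type-c best response for Firm 2: q₂(c) = (132 − c)/2 − q₁/2.
Firm 1 maximizes expected profit; its first-order condition is 132 − 2q₁ − E[q₂] − 21 = 0.
Substituting E[q₂] and solving: E[c₂] = 42, so q₁ = (132 − 2·21 + 42)/3 = 44.
E[P] = 132 − (q₁ + E[q₂]) = 65; Firm 1's expected profit = (E[P] − 21)·q₁ = (65 − 21)·44 = 1936.

1936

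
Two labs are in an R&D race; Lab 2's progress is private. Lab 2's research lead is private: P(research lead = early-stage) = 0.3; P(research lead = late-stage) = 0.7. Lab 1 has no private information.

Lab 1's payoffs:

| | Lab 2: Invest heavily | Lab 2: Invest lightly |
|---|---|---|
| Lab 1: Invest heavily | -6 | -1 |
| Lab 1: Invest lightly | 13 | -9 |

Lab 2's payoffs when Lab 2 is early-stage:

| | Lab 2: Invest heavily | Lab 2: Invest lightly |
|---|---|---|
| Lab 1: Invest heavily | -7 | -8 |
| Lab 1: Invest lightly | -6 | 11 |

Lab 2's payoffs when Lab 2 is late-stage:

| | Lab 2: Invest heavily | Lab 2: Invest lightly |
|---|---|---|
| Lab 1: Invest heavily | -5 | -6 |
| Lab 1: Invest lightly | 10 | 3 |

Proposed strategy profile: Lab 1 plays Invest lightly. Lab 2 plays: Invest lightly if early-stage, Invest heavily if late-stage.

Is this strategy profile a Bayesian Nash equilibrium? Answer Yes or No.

Yes

Lab 1 plays Invest lightly: E[Invest lightly] = 0.3·(-9) + 0.7·(13) = 6.4; E[Invest heavily] = -4.5. Best-responding. ✓
Lab 2 (research lead early-stage), facing Invest lightly: Invest heavily gives -6, Invest lightly gives 11. Proposed Invest lightly is best. ✓
Lab 2 (research lead late-stage), facing Invest lightly: Invest heavily gives 10, Invest lightly gives 3. Proposed Invest heavily is best. ✓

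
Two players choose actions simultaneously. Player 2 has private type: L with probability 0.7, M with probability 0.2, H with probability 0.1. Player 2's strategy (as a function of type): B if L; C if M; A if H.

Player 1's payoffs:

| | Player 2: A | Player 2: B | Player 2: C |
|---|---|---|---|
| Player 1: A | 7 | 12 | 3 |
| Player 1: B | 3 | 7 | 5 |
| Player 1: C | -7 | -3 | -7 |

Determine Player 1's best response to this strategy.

A

E[A] = 0.7·(12) + 0.2·(3) + 0.1·(7) = 9.7
E[B] = 0.7·(7) + 0.2·(5) + 0.1·(3) = 6.2
E[C] = 0.7·(-3) + 0.2·(-7) + 0.1·(-7) = -4.2
Best response: A (9.7 is the largest).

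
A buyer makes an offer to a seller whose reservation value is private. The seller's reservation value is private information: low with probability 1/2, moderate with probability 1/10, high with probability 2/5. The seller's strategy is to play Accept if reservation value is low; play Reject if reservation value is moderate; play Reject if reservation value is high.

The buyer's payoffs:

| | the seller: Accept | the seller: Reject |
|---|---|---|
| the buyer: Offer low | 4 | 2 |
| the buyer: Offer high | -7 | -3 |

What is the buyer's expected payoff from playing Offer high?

-5

E[Offer high] = 1/2·(-7) + 1/10·(-3) + 2/5·(-3) = (-7/2) + (-3/10) + (-6/5) = -5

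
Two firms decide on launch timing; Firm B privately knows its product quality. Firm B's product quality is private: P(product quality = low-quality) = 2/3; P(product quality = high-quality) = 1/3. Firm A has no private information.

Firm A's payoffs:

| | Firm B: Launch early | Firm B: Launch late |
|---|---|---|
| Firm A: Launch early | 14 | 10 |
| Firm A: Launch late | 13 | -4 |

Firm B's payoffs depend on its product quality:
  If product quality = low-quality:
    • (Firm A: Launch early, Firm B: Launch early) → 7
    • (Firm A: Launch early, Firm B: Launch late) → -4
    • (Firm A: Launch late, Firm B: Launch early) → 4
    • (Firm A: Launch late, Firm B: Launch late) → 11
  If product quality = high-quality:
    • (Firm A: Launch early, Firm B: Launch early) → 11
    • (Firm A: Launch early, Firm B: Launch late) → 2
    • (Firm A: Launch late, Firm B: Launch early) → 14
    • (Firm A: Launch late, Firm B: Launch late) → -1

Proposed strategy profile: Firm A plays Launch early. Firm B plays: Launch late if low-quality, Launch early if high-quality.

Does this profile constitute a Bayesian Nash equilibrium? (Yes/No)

Firm A plays Launch early: E[Launch early] = 2/3·(10) + 1/3·(14) = 34/3; E[Launch late] = 5/3. Best-responding. ✓
Firm B (product quality low-quality), facing Launch early: Launch early gives 7, Launch late gives -4. Proposed Launch late is not best — profitable deviation exists. ✗
Firm B (product quality high-quality), facing Launch early: Launch early gives 11, Launch late gives 2. Proposed Launch early is best. ✓

No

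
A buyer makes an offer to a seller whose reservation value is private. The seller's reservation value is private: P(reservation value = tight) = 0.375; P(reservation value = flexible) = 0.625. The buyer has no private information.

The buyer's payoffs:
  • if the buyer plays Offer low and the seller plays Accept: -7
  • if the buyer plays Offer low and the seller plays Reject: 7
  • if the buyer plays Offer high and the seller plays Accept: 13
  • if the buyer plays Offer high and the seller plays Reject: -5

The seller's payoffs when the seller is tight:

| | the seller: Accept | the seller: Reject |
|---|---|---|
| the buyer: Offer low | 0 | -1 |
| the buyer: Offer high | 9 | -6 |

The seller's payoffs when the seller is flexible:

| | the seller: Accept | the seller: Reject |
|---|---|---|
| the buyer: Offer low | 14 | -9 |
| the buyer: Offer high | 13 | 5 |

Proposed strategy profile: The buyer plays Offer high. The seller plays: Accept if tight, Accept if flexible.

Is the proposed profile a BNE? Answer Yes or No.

Yes

A profile is a BNE iff every type of every player is best-responding given beliefs about the other side.
The buyer plays Offer high: E[Offer high] = 0.375·(13) + 0.625·(13) = 13; E[Offer low] = -7. Best-responding. ✓
The seller (reservation value tight), facing Offer high: Accept gives 9, Reject gives -6. Proposed Accept is best. ✓
The seller (reservation value flexible), facing Offer high: Accept gives 13, Reject gives 5. Proposed Accept is best. ✓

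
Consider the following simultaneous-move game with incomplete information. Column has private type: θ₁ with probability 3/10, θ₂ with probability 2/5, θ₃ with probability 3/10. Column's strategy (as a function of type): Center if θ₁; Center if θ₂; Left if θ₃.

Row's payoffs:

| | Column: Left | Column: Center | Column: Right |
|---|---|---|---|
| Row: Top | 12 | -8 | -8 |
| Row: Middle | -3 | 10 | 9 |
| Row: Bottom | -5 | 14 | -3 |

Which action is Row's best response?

Bottom

Compute Row's expected payoff for each action, taking the expectation over Column's type.
E[Top] = 3/10·(-8) + 2/5·(-8) + 3/10·(12) = -2
E[Middle] = 3/10·(10) + 2/5·(10) + 3/10·(-3) = 61/10
E[Bottom] = 3/10·(14) + 2/5·(14) + 3/10·(-5) = 83/10
Best response: Bottom (83/10 is the largest).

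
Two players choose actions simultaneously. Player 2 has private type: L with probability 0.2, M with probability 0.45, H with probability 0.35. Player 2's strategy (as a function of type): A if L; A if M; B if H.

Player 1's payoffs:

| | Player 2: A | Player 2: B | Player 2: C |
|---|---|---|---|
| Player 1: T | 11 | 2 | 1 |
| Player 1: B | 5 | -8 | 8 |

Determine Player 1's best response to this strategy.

T

E[T] = 0.2·(11) + 0.45·(11) + 0.35·(2) = 7.85
E[B] = 0.2·(5) + 0.45·(5) + 0.35·(-8) = 0.45
Best response: T (7.85 is the largest).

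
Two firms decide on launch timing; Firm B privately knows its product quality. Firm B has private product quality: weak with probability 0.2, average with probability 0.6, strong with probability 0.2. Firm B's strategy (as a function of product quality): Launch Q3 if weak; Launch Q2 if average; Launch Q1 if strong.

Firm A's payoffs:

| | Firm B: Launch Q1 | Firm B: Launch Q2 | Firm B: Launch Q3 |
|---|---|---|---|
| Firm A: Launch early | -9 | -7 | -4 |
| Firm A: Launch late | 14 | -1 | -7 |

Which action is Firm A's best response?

Launch late

Compute Firm A's expected payoff for each action, taking the expectation over Firm B's type.
E[Launch early] = 0.2·(-4) + 0.6·(-7) + 0.2·(-9) = -6.8
E[Launch late] = 0.2·(-7) + 0.6·(-1) + 0.2·(14) = 0.8
Best response: Launch late (0.8 is the largest).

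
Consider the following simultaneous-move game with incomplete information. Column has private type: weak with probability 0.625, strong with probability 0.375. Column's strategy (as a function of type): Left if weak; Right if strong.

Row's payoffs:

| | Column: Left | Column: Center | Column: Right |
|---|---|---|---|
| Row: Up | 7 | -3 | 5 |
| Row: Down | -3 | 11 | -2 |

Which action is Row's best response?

Compute Row's expected payoff for each action, taking the expectation over Column's type.
E[Up] = 0.625·(7) + 0.375·(5) = 6.25
E[Down] = 0.625·(-3) + 0.375·(-2) = -2.625
Best response: Up (6.25 is the largest).

Up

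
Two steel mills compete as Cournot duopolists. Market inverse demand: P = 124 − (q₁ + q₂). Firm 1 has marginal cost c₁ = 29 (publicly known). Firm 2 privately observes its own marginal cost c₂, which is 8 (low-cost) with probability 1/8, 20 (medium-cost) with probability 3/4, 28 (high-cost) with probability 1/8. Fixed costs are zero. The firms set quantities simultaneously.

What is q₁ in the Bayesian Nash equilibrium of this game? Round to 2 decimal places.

Each type of Firm 2 best-responds to q₁; Firm 1 best-responds to the expected q₂ over Firm 2's types.
Firm 2 with cost c maximizes (124 − (q₁+q₂) − c)·q₂, giving q₂(c) = (124 − c − q₁)/2.
E[c₂] = 1/8·8 + 3/4·20 + 1/8·28 = 19.5
Firm 1's FOC against E[q₂] yields q₁ = (124 − 2·29 + E[c₂])/3 = (124 − 58 + 19.5)/3 = 28.5.

28.50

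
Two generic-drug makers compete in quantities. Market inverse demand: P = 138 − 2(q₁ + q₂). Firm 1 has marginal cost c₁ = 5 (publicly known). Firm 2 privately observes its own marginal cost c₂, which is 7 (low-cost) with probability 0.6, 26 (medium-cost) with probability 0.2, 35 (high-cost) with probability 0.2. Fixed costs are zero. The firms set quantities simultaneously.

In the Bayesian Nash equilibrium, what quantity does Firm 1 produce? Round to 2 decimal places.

24.07

Firm 2 with cost c maximizes (138 − 2(q₁+q₂) − c)·q₂, giving q₂(c) = (138 − c − 2q₁)/4.
E[c₂] = 0.6·7 + 0.2·26 + 0.2·35 = 16.4
Firm 1's FOC against E[q₂] yields q₁ = (138 − 2·5 + E[c₂])/6 = (138 − 10 + 16.4)/6 = 24.0667.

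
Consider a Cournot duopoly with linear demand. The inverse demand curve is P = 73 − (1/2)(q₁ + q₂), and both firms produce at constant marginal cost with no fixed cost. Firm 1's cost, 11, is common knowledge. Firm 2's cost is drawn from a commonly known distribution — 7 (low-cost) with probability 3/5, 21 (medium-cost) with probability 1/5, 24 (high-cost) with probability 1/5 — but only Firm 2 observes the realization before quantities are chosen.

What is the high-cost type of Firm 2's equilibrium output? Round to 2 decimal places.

27.60

Type-c best response for Firm 2: q₂(c) = (73 − c) − q₁/2.
Firm 1 maximizes expected profit; its first-order condition is 73 − q₁ − (1/2)E[q₂] − 11 = 0.
Substituting E[q₂] and solving: E[c₂] = 13.2, so q₁ = (73 − 2·11 + 13.2)/(3/2) = 42.8.
q₂(high-cost) = (73 − 24 − (1/2)·42.8) = 27.6.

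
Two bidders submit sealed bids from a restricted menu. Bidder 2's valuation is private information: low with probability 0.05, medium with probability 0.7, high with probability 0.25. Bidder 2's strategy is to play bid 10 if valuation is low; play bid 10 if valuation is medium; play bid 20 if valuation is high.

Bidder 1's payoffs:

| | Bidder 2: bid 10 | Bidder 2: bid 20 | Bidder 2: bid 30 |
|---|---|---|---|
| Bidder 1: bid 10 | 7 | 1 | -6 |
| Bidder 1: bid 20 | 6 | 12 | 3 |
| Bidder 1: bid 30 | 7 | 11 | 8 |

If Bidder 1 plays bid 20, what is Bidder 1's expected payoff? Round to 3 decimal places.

7.500

E[bid 20] = 0.05·6 + 0.7·6 + 0.25·12 = 0.3 + 4.2 + 3 = 7.5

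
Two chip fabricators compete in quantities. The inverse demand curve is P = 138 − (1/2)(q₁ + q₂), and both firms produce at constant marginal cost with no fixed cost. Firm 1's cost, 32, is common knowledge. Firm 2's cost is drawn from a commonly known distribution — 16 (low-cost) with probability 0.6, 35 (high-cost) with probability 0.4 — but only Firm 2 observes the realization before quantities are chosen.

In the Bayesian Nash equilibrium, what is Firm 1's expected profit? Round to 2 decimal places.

2116.84

Each type of Firm 2 best-responds to q₁; Firm 1 best-responds to the expected q₂ over Firm 2's types.
Firm 2 with cost c maximizes (138 − (1/2)(q₁+q₂) − c)·q₂, giving q₂(c) = (138 − c − (1/2)q₁).
E[c₂] = 0.6·16 + 0.4·35 = 23.6
Firm 1's FOC against E[q₂] yields q₁ = (138 − 2·32 + E[c₂])/(3/2) = (138 − 64 + 23.6)/(3/2) = 65.0667.
E[P] = 138 − (1/2)·(q₁ + E[q₂]) = 64.5333; Firm 1's expected profit = (E[P] − 32)·q₁ = (64.5333 − 32)·65.0667 = 2116.84.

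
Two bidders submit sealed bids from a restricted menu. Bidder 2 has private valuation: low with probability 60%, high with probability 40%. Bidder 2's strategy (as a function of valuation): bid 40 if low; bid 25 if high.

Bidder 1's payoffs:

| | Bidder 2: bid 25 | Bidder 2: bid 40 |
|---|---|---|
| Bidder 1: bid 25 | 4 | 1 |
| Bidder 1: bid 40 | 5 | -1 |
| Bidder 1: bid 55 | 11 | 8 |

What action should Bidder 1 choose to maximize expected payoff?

bid 55

E[bid 25] = 0.6·(1) + 0.4·(4) = 2.2
E[bid 40] = 0.6·(-1) + 0.4·(5) = 1.4
E[bid 55] = 0.6·(8) + 0.4·(11) = 9.2
Best response: bid 55 (9.2 is the largest).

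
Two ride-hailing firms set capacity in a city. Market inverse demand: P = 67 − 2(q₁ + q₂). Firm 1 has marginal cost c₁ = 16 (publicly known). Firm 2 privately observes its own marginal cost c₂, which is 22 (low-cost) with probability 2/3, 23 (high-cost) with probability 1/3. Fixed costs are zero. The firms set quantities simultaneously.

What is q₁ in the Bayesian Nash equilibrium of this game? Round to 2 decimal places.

9.56

Type-c best response for Firm 2: q₂(c) = (67 − c)/4 − q₁/2.
Firm 1 maximizes expected profit; its first-order condition is 67 − 4q₁ − 2E[q₂] − 16 = 0.
Substituting E[q₂] and solving: E[c₂] = 22.3333, so q₁ = (67 − 2·16 + 22.3333)/6 = 9.55556.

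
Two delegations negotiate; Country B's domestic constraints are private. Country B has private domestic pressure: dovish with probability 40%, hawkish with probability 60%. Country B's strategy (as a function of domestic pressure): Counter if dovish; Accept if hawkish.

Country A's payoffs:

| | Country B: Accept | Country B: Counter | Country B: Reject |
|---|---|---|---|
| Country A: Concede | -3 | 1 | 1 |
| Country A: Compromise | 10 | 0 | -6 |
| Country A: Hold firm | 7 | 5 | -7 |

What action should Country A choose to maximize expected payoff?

Hold firm

E[Concede] = 0.4·(1) + 0.6·(-3) = -1.4
E[Compromise] = 0.4·(0) + 0.6·(10) = 6
E[Hold firm] = 0.4·(5) + 0.6·(7) = 6.2
Best response: Hold firm (6.2 is the largest).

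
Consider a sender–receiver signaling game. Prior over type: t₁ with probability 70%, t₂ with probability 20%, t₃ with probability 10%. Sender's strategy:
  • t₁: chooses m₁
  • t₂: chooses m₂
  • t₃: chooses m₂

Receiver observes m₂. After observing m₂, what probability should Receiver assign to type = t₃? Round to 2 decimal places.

P(m₂) = 0.7·0 + 0.2·1 + 0.1·1 = 0.3
P(t₃ | m₂) = (0.1·1) / 0.3 = 0.1 / 0.3 = 0.333333

0.33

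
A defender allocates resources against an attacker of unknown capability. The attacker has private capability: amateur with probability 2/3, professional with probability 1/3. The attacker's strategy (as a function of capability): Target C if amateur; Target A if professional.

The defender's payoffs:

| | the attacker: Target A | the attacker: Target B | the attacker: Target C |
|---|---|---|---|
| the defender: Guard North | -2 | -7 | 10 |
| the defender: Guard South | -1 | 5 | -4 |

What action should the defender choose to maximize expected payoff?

Compute the defender's expected payoff for each action, taking the expectation over the attacker's type.
E[Guard North] = 2/3·(10) + 1/3·(-2) = 6
E[Guard South] = 2/3·(-4) + 1/3·(-1) = -3
Best response: Guard North (6 is the largest).

Guard North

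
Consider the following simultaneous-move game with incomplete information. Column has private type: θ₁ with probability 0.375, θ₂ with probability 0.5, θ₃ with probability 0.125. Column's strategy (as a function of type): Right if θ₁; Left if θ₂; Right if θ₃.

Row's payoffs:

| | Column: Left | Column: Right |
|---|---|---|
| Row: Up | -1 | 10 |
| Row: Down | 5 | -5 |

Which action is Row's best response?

Compute Row's expected payoff for each action, taking the expectation over Column's type.
E[Up] = 0.375·(10) + 0.5·(-1) + 0.125·(10) = 4.5
E[Down] = 0.375·(-5) + 0.5·(5) + 0.125·(-5) = 0
Best response: Up (4.5 is the largest).

Up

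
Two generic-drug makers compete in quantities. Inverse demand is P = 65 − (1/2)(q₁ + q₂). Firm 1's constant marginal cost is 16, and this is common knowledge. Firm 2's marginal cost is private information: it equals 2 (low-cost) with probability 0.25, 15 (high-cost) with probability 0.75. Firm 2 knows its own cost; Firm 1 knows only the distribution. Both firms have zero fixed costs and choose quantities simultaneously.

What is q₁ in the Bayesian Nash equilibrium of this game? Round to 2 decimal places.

29.83

Type-c best response for Firm 2: q₂(c) = (65 − c) − q₁/2.
Firm 1 maximizes expected profit; its first-order condition is 65 − q₁ − (1/2)E[q₂] − 16 = 0.
Substituting E[q₂] and solving: E[c₂] = 11.75, so q₁ = (65 − 2·16 + 11.75)/(3/2) = 29.8333.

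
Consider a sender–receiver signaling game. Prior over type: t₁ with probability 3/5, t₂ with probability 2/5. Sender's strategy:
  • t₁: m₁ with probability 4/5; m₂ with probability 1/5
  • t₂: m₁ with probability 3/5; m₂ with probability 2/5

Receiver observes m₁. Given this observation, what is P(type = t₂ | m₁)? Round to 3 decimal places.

0.333

P(m₁) = (3/5)·(4/5) + (2/5)·(3/5) = 18/25
P(t₂ | m₁) = ((2/5)·(3/5)) / (18/25) = (6/25) / (18/25) = 1/3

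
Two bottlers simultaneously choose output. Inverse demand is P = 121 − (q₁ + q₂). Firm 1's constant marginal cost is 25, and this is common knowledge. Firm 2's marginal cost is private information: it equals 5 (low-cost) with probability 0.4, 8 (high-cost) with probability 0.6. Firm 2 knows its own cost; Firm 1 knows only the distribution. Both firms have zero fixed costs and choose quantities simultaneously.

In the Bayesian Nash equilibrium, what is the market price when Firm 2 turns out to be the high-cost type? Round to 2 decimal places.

51.53

Firm 2 with cost c maximizes (121 − (q₁+q₂) − c)·q₂, giving q₂(c) = (121 − c − q₁)/2.
E[c₂] = 0.4·5 + 0.6·8 = 6.8
Firm 1's FOC against E[q₂] yields q₁ = (121 − 2·25 + E[c₂])/3 = (121 − 50 + 6.8)/3 = 25.9333.
q₂(high-cost) = 43.5333, so P = 121 − (25.9333 + 43.5333) = 51.5333.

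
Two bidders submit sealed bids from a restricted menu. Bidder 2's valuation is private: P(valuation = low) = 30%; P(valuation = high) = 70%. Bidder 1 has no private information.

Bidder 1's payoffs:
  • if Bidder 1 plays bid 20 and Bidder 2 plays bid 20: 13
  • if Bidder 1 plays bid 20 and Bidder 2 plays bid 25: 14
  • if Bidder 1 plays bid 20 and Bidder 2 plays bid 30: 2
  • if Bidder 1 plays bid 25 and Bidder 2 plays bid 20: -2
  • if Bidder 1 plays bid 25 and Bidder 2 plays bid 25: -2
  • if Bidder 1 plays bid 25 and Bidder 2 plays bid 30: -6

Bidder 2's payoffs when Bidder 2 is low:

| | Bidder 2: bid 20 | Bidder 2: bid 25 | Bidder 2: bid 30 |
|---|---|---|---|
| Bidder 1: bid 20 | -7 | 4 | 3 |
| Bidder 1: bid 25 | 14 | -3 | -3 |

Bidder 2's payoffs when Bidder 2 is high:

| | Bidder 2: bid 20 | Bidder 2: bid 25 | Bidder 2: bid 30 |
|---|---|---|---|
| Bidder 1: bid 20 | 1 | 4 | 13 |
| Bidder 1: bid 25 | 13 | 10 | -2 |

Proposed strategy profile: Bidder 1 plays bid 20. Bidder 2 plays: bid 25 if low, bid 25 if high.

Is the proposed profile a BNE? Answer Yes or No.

No

A profile is a BNE iff every type of every player is best-responding given beliefs about the other side.
Bidder 1 plays bid 20: E[bid 20] = 0.3·(14) + 0.7·(14) = 14; E[bid 25] = -2. Best-responding. ✓
Bidder 2 (valuation low), facing bid 20: bid 20 gives -7, bid 25 gives 4, bid 30 gives 3. Proposed bid 25 is best. ✓
Bidder 2 (valuation high), facing bid 20: bid 20 gives 1, bid 25 gives 4, bid 30 gives 13. Proposed bid 25 is not best — profitable deviation exists. ✗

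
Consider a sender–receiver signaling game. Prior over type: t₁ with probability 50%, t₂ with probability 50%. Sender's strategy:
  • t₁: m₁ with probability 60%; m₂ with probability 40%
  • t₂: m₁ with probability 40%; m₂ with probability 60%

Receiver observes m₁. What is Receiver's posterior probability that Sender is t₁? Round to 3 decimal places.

Apply Bayes' rule using the sender's strategy as the likelihood.
P(m₁) = 0.5·0.6 + 0.5·0.4 = 0.5
P(t₁ | m₁) = (0.5·0.6) / 0.5 = 0.3 / 0.5 = 0.6

0.600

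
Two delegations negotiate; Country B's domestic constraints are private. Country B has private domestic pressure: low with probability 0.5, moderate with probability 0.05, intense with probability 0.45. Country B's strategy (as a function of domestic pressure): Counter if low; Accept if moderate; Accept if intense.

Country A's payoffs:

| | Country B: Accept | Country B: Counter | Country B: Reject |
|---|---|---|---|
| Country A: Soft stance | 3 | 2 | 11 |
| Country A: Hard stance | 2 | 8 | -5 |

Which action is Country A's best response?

Hard stance

E[Soft stance] = 0.5·(2) + 0.05·(3) + 0.45·(3) = 2.5
E[Hard stance] = 0.5·(8) + 0.05·(2) + 0.45·(2) = 5
Best response: Hard stance (5 is the largest).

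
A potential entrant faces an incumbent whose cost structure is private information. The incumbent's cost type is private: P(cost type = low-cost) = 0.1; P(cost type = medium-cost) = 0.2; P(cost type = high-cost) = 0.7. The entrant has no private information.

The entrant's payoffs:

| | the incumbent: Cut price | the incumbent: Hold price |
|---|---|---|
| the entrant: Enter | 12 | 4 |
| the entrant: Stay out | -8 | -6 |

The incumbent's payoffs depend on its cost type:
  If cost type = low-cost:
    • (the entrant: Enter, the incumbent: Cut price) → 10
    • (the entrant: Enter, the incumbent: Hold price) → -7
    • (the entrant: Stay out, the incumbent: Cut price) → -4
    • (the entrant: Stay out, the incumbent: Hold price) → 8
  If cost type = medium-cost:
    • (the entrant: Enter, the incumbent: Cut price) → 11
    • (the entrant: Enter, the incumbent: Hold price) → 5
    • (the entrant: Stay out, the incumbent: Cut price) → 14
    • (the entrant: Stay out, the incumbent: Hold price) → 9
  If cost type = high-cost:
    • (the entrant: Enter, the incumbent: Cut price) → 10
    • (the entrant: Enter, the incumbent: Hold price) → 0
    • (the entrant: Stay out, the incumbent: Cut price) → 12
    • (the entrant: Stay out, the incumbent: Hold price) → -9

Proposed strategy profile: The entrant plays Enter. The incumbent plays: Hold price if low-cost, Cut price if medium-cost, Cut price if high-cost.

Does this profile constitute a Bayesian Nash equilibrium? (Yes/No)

The entrant plays Enter: E[Enter] = 0.1·(4) + 0.2·(12) + 0.7·(12) = 11.2; E[Stay out] = -7.8. Best-responding. ✓
The incumbent (cost type low-cost), facing Enter: Cut price gives 10, Hold price gives -7. Proposed Hold price is not best — profitable deviation exists. ✗
The incumbent (cost type medium-cost), facing Enter: Cut price gives 11, Hold price gives 5. Proposed Cut price is best. ✓
The incumbent (cost type high-cost), facing Enter: Cut price gives 10, Hold price gives 0. Proposed Cut price is best. ✓

No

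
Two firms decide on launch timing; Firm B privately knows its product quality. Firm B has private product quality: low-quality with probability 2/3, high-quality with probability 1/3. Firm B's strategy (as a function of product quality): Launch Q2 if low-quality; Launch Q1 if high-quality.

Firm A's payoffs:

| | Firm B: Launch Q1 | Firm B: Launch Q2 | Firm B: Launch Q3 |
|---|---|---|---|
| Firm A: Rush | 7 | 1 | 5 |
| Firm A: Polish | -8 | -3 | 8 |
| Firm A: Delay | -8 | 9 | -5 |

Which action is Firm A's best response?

Delay

E[Rush] = 2/3·(1) + 1/3·(7) = 3
E[Polish] = 2/3·(-3) + 1/3·(-8) = -14/3
E[Delay] = 2/3·(9) + 1/3·(-8) = 10/3
Best response: Delay (10/3 is the largest).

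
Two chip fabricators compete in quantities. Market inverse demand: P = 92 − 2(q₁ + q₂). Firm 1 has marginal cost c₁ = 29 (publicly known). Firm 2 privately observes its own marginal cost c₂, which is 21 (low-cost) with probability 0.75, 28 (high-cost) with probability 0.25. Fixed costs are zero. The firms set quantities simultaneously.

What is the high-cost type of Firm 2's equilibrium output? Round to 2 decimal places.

Type-c best response for Firm 2: q₂(c) = (92 − c)/4 − q₁/2.
Firm 1 maximizes expected profit; its first-order condition is 92 − 4q₁ − 2E[q₂] − 29 = 0.
Substituting E[q₂] and solving: E[c₂] = 22.75, so q₁ = (92 − 2·29 + 22.75)/6 = 9.45833.
q₂(high-cost) = (92 − 28 − 2·9.45833)/4 = 11.2708.

11.27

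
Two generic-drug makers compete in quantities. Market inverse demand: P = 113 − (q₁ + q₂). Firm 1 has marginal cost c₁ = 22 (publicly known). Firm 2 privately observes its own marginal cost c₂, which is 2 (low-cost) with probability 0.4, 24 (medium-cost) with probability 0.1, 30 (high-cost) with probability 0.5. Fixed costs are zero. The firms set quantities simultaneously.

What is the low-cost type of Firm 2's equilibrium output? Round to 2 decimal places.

Firm 2 with cost c maximizes (113 − (q₁+q₂) − c)·q₂, giving q₂(c) = (113 − c − q₁)/2.
E[c₂] = 0.4·2 + 0.1·24 + 0.5·30 = 18.2
Firm 1's FOC against E[q₂] yields q₁ = (113 − 2·22 + E[c₂])/3 = (113 − 44 + 18.2)/3 = 29.0667.
q₂(low-cost) = (113 − 2 − 29.0667)/2 = 40.9667.

40.97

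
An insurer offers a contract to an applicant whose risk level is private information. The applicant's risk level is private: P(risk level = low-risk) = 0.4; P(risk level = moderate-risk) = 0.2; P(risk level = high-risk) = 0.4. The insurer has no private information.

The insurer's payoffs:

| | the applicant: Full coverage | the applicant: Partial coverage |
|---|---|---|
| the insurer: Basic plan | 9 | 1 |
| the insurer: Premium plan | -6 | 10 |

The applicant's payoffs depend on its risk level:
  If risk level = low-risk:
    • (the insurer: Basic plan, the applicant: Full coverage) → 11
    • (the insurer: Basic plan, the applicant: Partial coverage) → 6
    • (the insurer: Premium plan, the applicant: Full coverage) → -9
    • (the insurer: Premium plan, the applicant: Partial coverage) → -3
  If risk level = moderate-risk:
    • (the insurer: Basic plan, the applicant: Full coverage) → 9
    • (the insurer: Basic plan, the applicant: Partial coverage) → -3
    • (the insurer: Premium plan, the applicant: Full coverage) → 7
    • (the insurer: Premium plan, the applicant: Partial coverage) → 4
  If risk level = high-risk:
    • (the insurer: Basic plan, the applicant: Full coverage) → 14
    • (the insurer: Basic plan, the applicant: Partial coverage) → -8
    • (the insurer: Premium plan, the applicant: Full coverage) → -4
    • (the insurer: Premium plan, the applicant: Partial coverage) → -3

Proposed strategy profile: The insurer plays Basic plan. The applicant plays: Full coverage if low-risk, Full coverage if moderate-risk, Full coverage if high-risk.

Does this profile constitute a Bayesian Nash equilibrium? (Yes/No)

The insurer plays Basic plan: E[Basic plan] = 0.4·(9) + 0.2·(9) + 0.4·(9) = 9; E[Premium plan] = -6. Best-responding. ✓
The applicant (risk level low-risk), facing Basic plan: Full coverage gives 11, Partial coverage gives 6. Proposed Full coverage is best. ✓
The applicant (risk level moderate-risk), facing Basic plan: Full coverage gives 9, Partial coverage gives -3. Proposed Full coverage is best. ✓
The applicant (risk level high-risk), facing Basic plan: Full coverage gives 14, Partial coverage gives -8. Proposed Full coverage is best. ✓

Yes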